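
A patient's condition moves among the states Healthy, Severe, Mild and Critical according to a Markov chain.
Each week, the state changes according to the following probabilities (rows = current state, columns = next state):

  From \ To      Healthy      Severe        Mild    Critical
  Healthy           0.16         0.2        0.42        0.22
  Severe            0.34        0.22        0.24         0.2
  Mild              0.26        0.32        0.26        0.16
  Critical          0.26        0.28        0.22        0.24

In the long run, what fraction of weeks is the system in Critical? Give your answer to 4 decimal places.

0.2017

Let the stationary distribution be π with π = πP and π_1 + π_2 + π_3 + π_4 = 1.
π_1 = 0.16·π_1 + 0.34·π_2 + 0.26·π_3 + 0.26·π_4
π_2 = 0.2·π_1 + 0.22·π_2 + 0.32·π_3 + 0.28·π_4
π_3 = 0.42·π_1 + 0.24·π_2 + 0.26·π_3 + 0.22·π_4
Solving with the normalization constraint gives π = (0.2550, 0.2558, 0.2876, 0.2017).
So the stationary probability of Critical is 0.2017.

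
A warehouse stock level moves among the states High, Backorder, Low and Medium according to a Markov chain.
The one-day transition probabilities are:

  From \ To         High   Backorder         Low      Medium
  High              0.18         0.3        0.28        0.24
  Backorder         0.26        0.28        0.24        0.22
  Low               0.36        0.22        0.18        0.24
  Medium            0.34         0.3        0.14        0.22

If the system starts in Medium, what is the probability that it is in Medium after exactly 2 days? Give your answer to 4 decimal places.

0.2296

Propagate the distribution vector 2 days from Medium.
After 0 days: (0.0000, 0.0000, 0.0000, 1.0000)
After 1 day: (0.3400, 0.3000, 0.1400, 0.2200)
After 2 days: (0.2644, 0.2828, 0.2232, 0.2296)
P(in Medium after 2 days) = 0.2296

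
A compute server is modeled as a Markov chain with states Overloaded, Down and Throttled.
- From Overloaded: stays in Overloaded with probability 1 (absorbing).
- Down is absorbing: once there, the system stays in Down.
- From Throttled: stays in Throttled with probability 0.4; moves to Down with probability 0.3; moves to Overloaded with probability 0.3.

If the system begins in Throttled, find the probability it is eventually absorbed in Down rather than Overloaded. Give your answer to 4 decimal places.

0.5000

Let h(s) be the probability of absorption at Down starting from transient state s. Then h(Down) = 1 and h(Overloaded) = 0. By first-step analysis:
h(Throttled) = 0.3·0 + 0.3·1 + 0.4·h(Throttled)
Solving: h(Throttled) = 0.5000.
Starting from Throttled, the probability is 0.5000.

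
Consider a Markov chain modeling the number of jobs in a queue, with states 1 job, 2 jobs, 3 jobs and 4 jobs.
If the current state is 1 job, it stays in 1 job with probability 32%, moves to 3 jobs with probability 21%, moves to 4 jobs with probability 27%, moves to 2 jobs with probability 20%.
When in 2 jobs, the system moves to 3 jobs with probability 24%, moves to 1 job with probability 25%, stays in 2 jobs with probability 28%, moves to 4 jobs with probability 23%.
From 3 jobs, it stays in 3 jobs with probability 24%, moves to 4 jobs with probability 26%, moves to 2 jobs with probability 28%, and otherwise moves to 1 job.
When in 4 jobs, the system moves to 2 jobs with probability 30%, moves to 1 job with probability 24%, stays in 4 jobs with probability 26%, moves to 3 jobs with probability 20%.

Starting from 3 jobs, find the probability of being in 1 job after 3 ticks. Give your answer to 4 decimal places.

0.2587

Propagate the distribution vector 3 ticks from 3 jobs.
After 0 ticks: (0.0000, 0.0000, 1.0000, 0.0000)
After 1 tick: (0.2200, 0.2800, 0.2400, 0.2600)
After 2 ticks: (0.2556, 0.2676, 0.2230, 0.2538)
After 3 ticks: (0.2587, 0.2646, 0.2222, 0.2545)
P(in 1 job after 3 ticks) = 0.2587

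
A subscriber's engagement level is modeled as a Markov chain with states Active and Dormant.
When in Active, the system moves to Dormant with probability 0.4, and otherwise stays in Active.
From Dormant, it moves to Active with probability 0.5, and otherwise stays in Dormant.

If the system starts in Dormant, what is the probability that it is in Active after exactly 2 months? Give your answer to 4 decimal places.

Sum over the intermediate state after 1 month:
P = P(Dormant→Active)·P(Active→Active) + P(Dormant→Dormant)·P(Dormant→Active)
  = 0.5×0.6 + 0.5×0.5
  = 0.3000 + 0.2500 = 0.5500

0.5500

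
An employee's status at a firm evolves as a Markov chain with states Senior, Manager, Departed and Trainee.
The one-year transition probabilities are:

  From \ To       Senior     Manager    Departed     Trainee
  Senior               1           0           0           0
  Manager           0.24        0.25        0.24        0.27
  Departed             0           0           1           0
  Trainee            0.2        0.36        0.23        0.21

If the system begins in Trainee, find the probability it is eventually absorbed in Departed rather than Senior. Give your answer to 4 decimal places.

0.5227

Let h(s) be the probability of absorption at Departed starting from transient state s. Then h(Departed) = 1 and h(Senior) = 0. By first-step analysis:
h(Manager) = 0.24·0 + 0.25·h(Manager) + 0.24·1 + 0.27·h(Trainee)
h(Trainee) = 0.2·0 + 0.36·h(Manager) + 0.23·1 + 0.21·h(Trainee)
Solving: h(Manager) = 0.5082, h(Trainee) = 0.5227.
Starting from Trainee, the probability is 0.5227.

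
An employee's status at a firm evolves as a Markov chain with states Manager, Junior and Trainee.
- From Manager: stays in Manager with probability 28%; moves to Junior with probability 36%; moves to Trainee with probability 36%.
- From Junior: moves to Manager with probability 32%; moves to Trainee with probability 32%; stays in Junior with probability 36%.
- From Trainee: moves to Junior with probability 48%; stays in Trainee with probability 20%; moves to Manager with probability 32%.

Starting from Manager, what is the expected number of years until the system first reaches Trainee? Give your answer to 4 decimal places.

Let t(s) be the expected number of years to first reach Trainee from state s, with t(Trainee) = 0. Conditioning on the first year:
t(Manager) = 1 + 0.28·t(Manager) + 0.36·t(Junior)
t(Junior) = 1 + 0.32·t(Manager) + 0.36·t(Junior)
Solving: t(Manager) = 2.8935, t(Junior) = 3.0093.
Expected years from Manager to Trainee: 2.8935.

2.8935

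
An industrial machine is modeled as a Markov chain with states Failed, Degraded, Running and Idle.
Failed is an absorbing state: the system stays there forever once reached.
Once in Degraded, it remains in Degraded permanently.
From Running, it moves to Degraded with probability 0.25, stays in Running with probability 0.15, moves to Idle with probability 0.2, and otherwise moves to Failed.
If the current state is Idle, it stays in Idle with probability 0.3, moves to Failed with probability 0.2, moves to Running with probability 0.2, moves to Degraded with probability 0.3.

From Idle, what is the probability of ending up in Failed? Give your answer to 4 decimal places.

Let h(s) be the probability of absorption at Failed starting from transient state s. Then h(Failed) = 1 and h(Degraded) = 0. By first-step analysis:
h(Running) = 0.4·1 + 0.25·0 + 0.15·h(Running) + 0.2·h(Idle)
h(Idle) = 0.2·1 + 0.3·0 + 0.2·h(Running) + 0.3·h(Idle)
Solving: h(Running) = 0.5766, h(Idle) = 0.4505.
Starting from Idle, the probability is 0.4505.

0.4505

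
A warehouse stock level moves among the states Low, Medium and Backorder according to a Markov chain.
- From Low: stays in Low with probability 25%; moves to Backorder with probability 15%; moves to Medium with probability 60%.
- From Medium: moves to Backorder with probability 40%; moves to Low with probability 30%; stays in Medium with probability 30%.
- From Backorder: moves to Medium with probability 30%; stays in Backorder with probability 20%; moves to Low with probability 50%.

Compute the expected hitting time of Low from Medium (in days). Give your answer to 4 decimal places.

2.7273

Let t(s) be the expected number of days to first reach Low from state s, with t(Low) = 0. Conditioning on the first day:
t(Medium) = 1 + 0.3·t(Medium) + 0.4·t(Backorder)
t(Backorder) = 1 + 0.3·t(Medium) + 0.2·t(Backorder)
Solving: t(Medium) = 2.7273, t(Backorder) = 2.2727.
Expected days from Medium to Low: 2.7273.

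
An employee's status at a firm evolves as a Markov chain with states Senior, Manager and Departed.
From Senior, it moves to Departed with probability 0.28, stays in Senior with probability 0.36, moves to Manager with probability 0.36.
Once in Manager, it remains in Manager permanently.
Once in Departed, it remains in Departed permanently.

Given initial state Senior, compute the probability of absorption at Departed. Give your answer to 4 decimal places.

0.4375

Let h(s) be the probability of absorption at Departed starting from transient state s. Then h(Departed) = 1 and h(Manager) = 0. By first-step analysis:
h(Senior) = 0.36·h(Senior) + 0.36·0 + 0.28·1
Solving: h(Senior) = 0.4375.
Starting from Senior, the probability is 0.4375.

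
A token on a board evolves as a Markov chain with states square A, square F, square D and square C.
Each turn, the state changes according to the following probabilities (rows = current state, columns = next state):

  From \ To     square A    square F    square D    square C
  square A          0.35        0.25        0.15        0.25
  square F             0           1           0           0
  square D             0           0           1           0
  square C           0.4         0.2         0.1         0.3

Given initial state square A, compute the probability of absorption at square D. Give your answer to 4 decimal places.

0.3662

Let h(s) be the probability of absorption at square D starting from transient state s. Then h(square D) = 1 and h(square F) = 0. By first-step analysis:
h(square A) = 0.35·h(square A) + 0.25·0 + 0.15·1 + 0.25·h(square C)
h(square C) = 0.4·h(square A) + 0.2·0 + 0.1·1 + 0.3·h(square C)
Solving: h(square A) = 0.3662, h(square C) = 0.3521.
Starting from square A, the probability is 0.3662.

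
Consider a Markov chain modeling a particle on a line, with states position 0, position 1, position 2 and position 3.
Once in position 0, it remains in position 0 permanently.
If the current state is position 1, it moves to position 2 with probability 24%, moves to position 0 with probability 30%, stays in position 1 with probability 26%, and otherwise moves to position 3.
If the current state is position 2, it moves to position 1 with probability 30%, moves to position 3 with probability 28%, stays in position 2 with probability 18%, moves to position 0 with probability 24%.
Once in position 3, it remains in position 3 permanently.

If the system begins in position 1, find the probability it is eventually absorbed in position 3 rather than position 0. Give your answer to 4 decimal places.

0.4323

Let h(s) be the probability of absorption at position 3 starting from transient state s. Then h(position 3) = 1 and h(position 0) = 0. By first-step analysis:
h(position 1) = 0.3·0 + 0.26·h(position 1) + 0.24·h(position 2) + 0.2·1
h(position 2) = 0.24·0 + 0.3·h(position 1) + 0.18·h(position 2) + 0.28·1
Solving: h(position 1) = 0.4323, h(position 2) = 0.4996.
Starting from position 1, the probability is 0.4323.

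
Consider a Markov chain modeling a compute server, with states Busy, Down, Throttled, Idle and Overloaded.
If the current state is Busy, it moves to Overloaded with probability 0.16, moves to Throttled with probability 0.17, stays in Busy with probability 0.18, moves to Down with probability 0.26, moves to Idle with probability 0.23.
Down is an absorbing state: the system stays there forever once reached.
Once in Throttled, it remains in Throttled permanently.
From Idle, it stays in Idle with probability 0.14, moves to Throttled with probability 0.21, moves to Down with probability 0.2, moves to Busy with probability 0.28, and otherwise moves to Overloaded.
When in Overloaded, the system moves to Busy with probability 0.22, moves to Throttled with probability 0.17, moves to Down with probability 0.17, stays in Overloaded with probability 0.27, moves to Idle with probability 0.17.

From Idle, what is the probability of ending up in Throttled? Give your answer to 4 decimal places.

Let h(s) be the probability of absorption at Throttled starting from transient state s. Then h(Throttled) = 1 and h(Down) = 0. By first-step analysis:
h(Busy) = 0.18·h(Busy) + 0.26·0 + 0.17·1 + 0.23·h(Idle) + 0.16·h(Overloaded)
h(Idle) = 0.28·h(Busy) + 0.2·0 + 0.21·1 + 0.14·h(Idle) + 0.17·h(Overloaded)
h(Overloaded) = 0.22·h(Busy) + 0.17·0 + 0.17·1 + 0.17·h(Idle) + 0.27·h(Overloaded)
Solving: h(Busy) = 0.4347, h(Idle) = 0.4797, h(Overloaded) = 0.4756.
Starting from Idle, the probability is 0.4797.

0.4797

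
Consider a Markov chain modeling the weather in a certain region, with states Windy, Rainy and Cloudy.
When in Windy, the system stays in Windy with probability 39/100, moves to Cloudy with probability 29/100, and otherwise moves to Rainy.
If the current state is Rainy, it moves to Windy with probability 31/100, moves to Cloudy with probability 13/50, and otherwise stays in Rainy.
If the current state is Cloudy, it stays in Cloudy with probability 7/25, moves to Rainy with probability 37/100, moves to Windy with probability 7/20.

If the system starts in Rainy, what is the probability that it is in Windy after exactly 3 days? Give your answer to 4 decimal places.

0.3486

Propagate the distribution vector 3 days from Rainy.
After 0 days: (0.0000, 1.0000, 0.0000)
After 1 day: (0.3100, 0.4300, 0.2600)
After 2 days: (0.3452, 0.3803, 0.2745)
After 3 days: (0.3486, 0.3756, 0.2758)
P(in Windy after 3 days) = 0.3486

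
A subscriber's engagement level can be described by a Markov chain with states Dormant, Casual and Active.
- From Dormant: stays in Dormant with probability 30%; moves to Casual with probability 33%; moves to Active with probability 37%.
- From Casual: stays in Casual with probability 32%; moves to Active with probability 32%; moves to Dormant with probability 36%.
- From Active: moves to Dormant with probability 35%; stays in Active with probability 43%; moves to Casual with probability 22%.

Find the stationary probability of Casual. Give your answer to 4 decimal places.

0.2855

Let the stationary distribution be π with π = πP and π_1 + π_2 + π_3 = 1.
π_1 = 0.3·π_1 + 0.36·π_2 + 0.35·π_3
π_2 = 0.33·π_1 + 0.32·π_2 + 0.22·π_3
Solving with the normalization constraint gives π = (0.3361, 0.2855, 0.3784).
So the stationary probability of Casual is 0.2855.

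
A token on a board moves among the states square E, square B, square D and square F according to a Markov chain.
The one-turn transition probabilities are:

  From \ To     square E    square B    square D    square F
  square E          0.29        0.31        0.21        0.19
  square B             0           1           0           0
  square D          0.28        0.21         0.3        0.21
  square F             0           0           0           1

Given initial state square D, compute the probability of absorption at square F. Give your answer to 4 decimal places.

Let h(s) be the probability of absorption at square F starting from transient state s. Then h(square F) = 1 and h(square B) = 0. By first-step analysis:
h(square E) = 0.29·h(square E) + 0.31·0 + 0.21·h(square D) + 0.19·1
h(square D) = 0.28·h(square E) + 0.21·0 + 0.3·h(square D) + 0.21·1
Solving: h(square E) = 0.4042, h(square D) = 0.4617.
Starting from square D, the probability is 0.4617.

0.4617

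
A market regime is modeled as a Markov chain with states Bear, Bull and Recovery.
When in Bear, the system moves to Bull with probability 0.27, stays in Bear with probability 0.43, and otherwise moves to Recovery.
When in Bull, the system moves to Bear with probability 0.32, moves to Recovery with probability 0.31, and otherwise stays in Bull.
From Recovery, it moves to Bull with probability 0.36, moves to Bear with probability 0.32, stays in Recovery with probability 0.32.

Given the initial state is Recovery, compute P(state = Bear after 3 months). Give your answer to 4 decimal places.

0.3591

Propagate the distribution vector 3 months from Recovery.
After 0 months: (0.0000, 0.0000, 1.0000)
After 1 month: (0.3200, 0.3600, 0.3200)
After 2 months: (0.3552, 0.3348, 0.3100)
After 3 months: (0.3591, 0.3314, 0.3095)
P(in Bear after 3 months) = 0.3591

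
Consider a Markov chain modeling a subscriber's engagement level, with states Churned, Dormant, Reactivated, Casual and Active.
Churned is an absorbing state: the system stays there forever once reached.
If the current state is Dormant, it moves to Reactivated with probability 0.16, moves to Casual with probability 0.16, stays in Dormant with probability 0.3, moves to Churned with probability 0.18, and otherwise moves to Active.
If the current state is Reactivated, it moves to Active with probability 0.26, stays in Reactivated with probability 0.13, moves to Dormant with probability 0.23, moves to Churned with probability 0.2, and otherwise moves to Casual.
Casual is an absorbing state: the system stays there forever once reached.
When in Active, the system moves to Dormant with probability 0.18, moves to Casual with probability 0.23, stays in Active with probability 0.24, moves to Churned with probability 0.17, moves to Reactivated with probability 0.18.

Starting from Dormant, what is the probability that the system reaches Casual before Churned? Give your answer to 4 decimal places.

0.4965

Let h(s) be the probability of absorption at Casual starting from transient state s. Then h(Casual) = 1 and h(Churned) = 0. By first-step analysis:
h(Dormant) = 0.18·0 + 0.3·h(Dormant) + 0.16·h(Reactivated) + 0.16·1 + 0.2·h(Active)
h(Reactivated) = 0.2·0 + 0.23·h(Dormant) + 0.13·h(Reactivated) + 0.18·1 + 0.26·h(Active)
h(Active) = 0.17·0 + 0.18·h(Dormant) + 0.18·h(Reactivated) + 0.23·1 + 0.24·h(Active)
Solving: h(Dormant) = 0.4965, h(Reactivated) = 0.4991, h(Active) = 0.5384.
Starting from Dormant, the probability is 0.4965.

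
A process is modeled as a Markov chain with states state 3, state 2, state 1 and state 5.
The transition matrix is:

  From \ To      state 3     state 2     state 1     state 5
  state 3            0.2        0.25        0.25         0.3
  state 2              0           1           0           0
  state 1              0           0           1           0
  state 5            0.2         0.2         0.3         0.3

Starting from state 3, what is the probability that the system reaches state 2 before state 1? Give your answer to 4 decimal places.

0.4700

Let h(s) be the probability of absorption at state 2 starting from transient state s. Then h(state 2) = 1 and h(state 1) = 0. By first-step analysis:
h(state 3) = 0.2·h(state 3) + 0.25·1 + 0.25·0 + 0.3·h(state 5)
h(state 5) = 0.2·h(state 3) + 0.2·1 + 0.3·0 + 0.3·h(state 5)
Solving: h(state 3) = 0.4700, h(state 5) = 0.4200.
Starting from state 3, the probability is 0.4700.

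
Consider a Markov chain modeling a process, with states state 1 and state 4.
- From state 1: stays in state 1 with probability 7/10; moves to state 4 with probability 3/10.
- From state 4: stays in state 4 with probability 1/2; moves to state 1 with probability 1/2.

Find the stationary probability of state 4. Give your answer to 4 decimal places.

0.3750

Let the stationary distribution be π with π = πP and π_1 + π_2 = 1.
π_1 = 0.7·π_1 + 0.5·π_2
Solving with the normalization constraint gives π = (0.6250, 0.3750).
So the stationary probability of state 4 is 0.3750.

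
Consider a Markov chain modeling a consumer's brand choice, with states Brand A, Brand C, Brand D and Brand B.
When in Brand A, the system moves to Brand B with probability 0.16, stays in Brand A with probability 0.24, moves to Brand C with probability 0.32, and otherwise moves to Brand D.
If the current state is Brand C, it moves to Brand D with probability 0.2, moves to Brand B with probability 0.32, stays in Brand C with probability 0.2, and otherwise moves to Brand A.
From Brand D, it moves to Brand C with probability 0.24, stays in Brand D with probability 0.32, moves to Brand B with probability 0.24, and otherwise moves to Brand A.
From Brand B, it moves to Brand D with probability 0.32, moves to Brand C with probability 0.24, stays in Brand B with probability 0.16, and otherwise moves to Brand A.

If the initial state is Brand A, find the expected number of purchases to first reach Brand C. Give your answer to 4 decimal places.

Let t(s) be the expected number of purchases to first reach Brand C from state s, with t(Brand C) = 0. Conditioning on the first purchase:
t(Brand A) = 1 + 0.24·t(Brand A) + 0.28·t(Brand D) + 0.16·t(Brand B)
t(Brand D) = 1 + 0.2·t(Brand A) + 0.32·t(Brand D) + 0.24·t(Brand B)
t(Brand B) = 1 + 0.28·t(Brand A) + 0.32·t(Brand D) + 0.16·t(Brand B)
Solving: t(Brand A) = 3.5544, t(Brand D) = 3.8754, t(Brand B) = 3.8516.
Expected purchases from Brand A to Brand C: 3.5544.

3.5544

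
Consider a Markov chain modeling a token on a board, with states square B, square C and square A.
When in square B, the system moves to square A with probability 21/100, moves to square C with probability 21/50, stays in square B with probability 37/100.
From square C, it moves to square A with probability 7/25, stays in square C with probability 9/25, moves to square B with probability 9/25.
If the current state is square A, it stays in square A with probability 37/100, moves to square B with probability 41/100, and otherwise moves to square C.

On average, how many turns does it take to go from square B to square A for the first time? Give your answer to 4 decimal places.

4.2063

Let t(s) be the expected number of turns to first reach square A from state s, with t(square A) = 0. Conditioning on the first turn:
t(square B) = 1 + 0.37·t(square B) + 0.42·t(square C)
t(square C) = 1 + 0.36·t(square B) + 0.36·t(square C)
Solving: t(square B) = 4.2063, t(square C) = 3.9286.
Expected turns from square B to square A: 4.2063.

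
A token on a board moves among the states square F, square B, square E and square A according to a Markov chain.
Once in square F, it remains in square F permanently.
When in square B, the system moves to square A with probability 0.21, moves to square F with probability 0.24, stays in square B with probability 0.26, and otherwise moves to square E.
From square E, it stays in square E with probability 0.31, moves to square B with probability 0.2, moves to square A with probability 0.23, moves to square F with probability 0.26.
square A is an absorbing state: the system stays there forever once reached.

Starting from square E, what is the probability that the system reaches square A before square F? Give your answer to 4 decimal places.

0.4688

Let h(s) be the probability of absorption at square A starting from transient state s. Then h(square A) = 1 and h(square F) = 0. By first-step analysis:
h(square B) = 0.24·0 + 0.26·h(square B) + 0.29·h(square E) + 0.21·1
h(square E) = 0.26·0 + 0.2·h(square B) + 0.31·h(square E) + 0.23·1
Solving: h(square B) = 0.4675, h(square E) = 0.4688.
Starting from square E, the probability is 0.4688.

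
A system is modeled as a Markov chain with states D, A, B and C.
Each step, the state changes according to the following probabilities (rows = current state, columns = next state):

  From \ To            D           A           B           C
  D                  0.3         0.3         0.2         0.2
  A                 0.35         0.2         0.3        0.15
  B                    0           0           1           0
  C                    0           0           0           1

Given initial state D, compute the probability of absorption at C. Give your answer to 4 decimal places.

0.4505

Let h(s) be the probability of absorption at C starting from transient state s. Then h(C) = 1 and h(B) = 0. By first-step analysis:
h(D) = 0.3·h(D) + 0.3·h(A) + 0.2·0 + 0.2·1
h(A) = 0.35·h(D) + 0.2·h(A) + 0.3·0 + 0.15·1
Solving: h(D) = 0.4505, h(A) = 0.3846.
Starting from D, the probability is 0.4505.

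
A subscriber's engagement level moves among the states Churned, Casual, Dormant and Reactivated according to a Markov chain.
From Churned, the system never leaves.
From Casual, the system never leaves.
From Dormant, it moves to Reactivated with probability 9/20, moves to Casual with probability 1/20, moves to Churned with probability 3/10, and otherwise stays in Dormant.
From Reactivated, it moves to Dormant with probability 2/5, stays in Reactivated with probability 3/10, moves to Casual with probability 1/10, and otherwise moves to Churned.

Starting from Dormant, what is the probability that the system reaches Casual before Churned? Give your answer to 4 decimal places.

Let h(s) be the probability of absorption at Casual starting from transient state s. Then h(Casual) = 1 and h(Churned) = 0. By first-step analysis:
h(Dormant) = 0.3·0 + 0.05·1 + 0.2·h(Dormant) + 0.45·h(Reactivated)
h(Reactivated) = 0.2·0 + 0.1·1 + 0.4·h(Dormant) + 0.3·h(Reactivated)
Solving: h(Dormant) = 0.2105, h(Reactivated) = 0.2632.
Starting from Dormant, the probability is 0.2105.

0.2105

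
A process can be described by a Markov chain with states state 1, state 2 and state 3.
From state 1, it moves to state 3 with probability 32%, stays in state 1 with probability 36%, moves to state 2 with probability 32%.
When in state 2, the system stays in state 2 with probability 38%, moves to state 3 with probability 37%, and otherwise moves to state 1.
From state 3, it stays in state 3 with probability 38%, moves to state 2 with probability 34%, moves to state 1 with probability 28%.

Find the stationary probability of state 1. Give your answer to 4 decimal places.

Let the stationary distribution be π with π = πP and π_1 + π_2 + π_3 = 1.
π_1 = 0.36·π_1 + 0.25·π_2 + 0.28·π_3
π_2 = 0.32·π_1 + 0.38·π_2 + 0.34·π_3
Solving with the normalization constraint gives π = (0.2930, 0.3481, 0.3589).
So the stationary probability of state 1 is 0.2930.

0.2930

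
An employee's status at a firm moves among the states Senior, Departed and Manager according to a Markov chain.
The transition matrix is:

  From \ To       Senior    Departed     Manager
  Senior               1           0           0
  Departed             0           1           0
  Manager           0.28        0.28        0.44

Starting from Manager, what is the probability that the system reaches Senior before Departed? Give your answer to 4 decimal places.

Let h(s) be the probability of absorption at Senior starting from transient state s. Then h(Senior) = 1 and h(Departed) = 0. By first-step analysis:
h(Manager) = 0.28·1 + 0.28·0 + 0.44·h(Manager)
Solving: h(Manager) = 0.5000.
Starting from Manager, the probability is 0.5000.

0.5000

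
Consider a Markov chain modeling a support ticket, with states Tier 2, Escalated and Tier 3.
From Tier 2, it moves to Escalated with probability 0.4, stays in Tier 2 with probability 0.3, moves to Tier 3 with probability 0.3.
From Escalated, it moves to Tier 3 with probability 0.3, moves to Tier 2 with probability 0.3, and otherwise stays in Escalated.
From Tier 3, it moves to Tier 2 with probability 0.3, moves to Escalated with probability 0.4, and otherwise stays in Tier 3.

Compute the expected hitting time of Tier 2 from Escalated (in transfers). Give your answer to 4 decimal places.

3.3333

Let t(s) be the expected number of transfers to first reach Tier 2 from state s, with t(Tier 2) = 0. Conditioning on the first transfer:
t(Escalated) = 1 + 0.4·t(Escalated) + 0.3·t(Tier 3)
t(Tier 3) = 1 + 0.4·t(Escalated) + 0.3·t(Tier 3)
Solving: t(Escalated) = 3.3333, t(Tier 3) = 3.3333.
Expected transfers from Escalated to Tier 2: 3.3333.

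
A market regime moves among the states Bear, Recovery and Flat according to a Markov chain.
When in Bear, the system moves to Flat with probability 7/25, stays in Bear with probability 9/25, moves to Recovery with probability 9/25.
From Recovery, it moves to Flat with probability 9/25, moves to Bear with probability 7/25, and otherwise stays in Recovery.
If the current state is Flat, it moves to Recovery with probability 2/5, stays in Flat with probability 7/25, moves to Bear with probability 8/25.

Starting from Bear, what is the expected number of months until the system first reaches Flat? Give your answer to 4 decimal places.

Let t(s) be the expected number of months to first reach Flat from state s, with t(Flat) = 0. Conditioning on the first month:
t(Bear) = 1 + 0.36·t(Bear) + 0.36·t(Recovery)
t(Recovery) = 1 + 0.28·t(Bear) + 0.36·t(Recovery)
Solving: t(Bear) = 3.2383, t(Recovery) = 2.9793.
Expected months from Bear to Flat: 3.2383.

3.2383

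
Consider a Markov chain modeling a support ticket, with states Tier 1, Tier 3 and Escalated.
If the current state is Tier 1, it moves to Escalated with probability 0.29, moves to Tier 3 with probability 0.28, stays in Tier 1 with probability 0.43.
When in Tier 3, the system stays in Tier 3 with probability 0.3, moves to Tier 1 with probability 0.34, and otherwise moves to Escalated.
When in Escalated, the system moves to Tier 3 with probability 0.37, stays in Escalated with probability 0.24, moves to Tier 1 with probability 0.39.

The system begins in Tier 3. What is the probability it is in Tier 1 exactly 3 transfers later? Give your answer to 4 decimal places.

0.3896

Propagate the distribution vector 3 transfers from Tier 3.
After 0 transfers: (0.0000, 1.0000, 0.0000)
After 1 transfer: (0.3400, 0.3000, 0.3600)
After 2 transfers: (0.3886, 0.3184, 0.2930)
After 3 transfers: (0.3896, 0.3127, 0.2976)
P(in Tier 1 after 3 transfers) = 0.3896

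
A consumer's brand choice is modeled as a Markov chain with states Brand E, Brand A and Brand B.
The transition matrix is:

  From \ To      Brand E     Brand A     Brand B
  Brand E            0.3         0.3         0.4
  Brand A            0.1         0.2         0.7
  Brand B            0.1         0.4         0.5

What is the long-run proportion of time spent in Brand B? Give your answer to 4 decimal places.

Let the stationary distribution be π with π = πP and π_1 + π_2 + π_3 = 1.
π_1 = 0.3·π_1 + 0.1·π_2 + 0.1·π_3
π_2 = 0.3·π_1 + 0.2·π_2 + 0.4·π_3
Solving with the normalization constraint gives π = (0.1250, 0.3229, 0.5521).
So the stationary probability of Brand B is 0.5521.

0.5521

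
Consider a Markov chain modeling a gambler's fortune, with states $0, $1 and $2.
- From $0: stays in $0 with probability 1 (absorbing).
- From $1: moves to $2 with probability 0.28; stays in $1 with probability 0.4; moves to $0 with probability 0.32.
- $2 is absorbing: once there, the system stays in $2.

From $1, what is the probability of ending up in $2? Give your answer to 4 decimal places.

0.4667

Let h(s) be the probability of absorption at $2 starting from transient state s. Then h($2) = 1 and h($0) = 0. By first-step analysis:
h($1) = 0.32·0 + 0.4·h($1) + 0.28·1
Solving: h($1) = 0.4667.
Starting from $1, the probability is 0.4667.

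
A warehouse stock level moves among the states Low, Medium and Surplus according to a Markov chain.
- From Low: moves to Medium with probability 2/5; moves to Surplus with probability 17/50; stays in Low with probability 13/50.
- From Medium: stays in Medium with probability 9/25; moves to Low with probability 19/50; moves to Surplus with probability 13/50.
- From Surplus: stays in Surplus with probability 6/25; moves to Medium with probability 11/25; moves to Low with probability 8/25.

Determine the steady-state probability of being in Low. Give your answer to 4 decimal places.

0.3243

Let the stationary distribution be π with π = πP and π_1 + π_2 + π_3 = 1.
π_1 = 0.26·π_1 + 0.38·π_2 + 0.32·π_3
π_2 = 0.4·π_1 + 0.36·π_2 + 0.44·π_3
Solving with the normalization constraint gives π = (0.3243, 0.3954, 0.2803).
So the stationary probability of Low is 0.3243.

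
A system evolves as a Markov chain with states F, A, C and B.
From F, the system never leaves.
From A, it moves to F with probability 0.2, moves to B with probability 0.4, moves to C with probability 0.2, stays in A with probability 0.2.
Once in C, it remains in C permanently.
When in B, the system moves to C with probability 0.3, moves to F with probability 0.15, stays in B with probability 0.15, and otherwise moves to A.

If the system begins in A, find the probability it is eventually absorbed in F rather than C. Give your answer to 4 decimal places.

0.4423

Let h(s) be the probability of absorption at F starting from transient state s. Then h(F) = 1 and h(C) = 0. By first-step analysis:
h(A) = 0.2·1 + 0.2·h(A) + 0.2·0 + 0.4·h(B)
h(B) = 0.15·1 + 0.4·h(A) + 0.3·0 + 0.15·h(B)
Solving: h(A) = 0.4423, h(B) = 0.3846.
Starting from A, the probability is 0.4423.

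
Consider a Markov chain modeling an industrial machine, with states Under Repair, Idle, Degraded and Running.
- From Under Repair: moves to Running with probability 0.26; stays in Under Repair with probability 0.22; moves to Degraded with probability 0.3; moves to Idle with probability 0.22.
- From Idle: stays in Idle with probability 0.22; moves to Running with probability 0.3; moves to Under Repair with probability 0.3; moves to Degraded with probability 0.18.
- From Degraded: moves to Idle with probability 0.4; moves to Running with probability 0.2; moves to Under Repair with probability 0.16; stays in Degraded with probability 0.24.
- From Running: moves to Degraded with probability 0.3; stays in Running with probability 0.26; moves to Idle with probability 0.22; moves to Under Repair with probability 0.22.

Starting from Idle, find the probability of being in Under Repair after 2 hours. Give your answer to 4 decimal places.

0.2268

Propagate the distribution vector 2 hours from Idle.
After 0 hours: (0.0000, 1.0000, 0.0000, 0.0000)
After 1 hour: (0.3000, 0.2200, 0.1800, 0.3000)
After 2 hours: (0.2268, 0.2524, 0.2628, 0.2580)
P(in Under Repair after 2 hours) = 0.2268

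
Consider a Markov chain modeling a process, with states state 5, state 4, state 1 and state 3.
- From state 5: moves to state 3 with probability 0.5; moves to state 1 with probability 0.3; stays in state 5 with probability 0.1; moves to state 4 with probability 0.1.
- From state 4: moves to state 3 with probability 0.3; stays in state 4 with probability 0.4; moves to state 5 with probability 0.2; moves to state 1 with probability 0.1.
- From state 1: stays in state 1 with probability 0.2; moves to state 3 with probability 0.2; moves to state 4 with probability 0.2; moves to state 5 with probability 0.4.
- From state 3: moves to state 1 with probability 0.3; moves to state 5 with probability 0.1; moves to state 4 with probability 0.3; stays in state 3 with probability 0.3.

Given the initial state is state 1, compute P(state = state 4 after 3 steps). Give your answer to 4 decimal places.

Propagate the distribution vector 3 steps from state 1.
After 0 steps: (0.0000, 0.0000, 1.0000, 0.0000)
After 1 step: (0.4000, 0.2000, 0.2000, 0.2000)
After 2 steps: (0.1800, 0.2200, 0.2400, 0.3600)
After 3 steps: (0.1940, 0.2620, 0.2320, 0.3120)
P(in state 4 after 3 steps) = 0.2620

0.2620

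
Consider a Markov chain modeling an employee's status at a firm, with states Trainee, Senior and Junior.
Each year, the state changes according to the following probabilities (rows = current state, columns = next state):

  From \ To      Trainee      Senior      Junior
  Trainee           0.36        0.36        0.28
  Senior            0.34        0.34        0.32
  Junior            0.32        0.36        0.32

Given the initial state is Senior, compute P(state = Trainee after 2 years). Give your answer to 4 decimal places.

Sum over the intermediate state after 1 year:
P = P(Senior→Trainee)·P(Trainee→Trainee) + P(Senior→Senior)·P(Senior→Trainee) + P(Senior→Junior)·P(Junior→Trainee)
  = 0.34×0.36 + 0.34×0.34 + 0.32×0.32
  = 0.1224 + 0.1156 + 0.1024 = 0.3404

0.3404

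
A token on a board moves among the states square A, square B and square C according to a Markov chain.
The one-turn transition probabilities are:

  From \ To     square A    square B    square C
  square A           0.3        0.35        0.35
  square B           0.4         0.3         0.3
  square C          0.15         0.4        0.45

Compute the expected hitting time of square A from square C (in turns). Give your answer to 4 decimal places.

Let t(s) be the expected number of turns to first reach square A from state s, with t(square A) = 0. Conditioning on the first turn:
t(square B) = 1 + 0.3·t(square B) + 0.3·t(square C)
t(square C) = 1 + 0.4·t(square B) + 0.45·t(square C)
Solving: t(square B) = 3.2075, t(square C) = 4.1509.
Expected turns from square C to square A: 4.1509.

4.1509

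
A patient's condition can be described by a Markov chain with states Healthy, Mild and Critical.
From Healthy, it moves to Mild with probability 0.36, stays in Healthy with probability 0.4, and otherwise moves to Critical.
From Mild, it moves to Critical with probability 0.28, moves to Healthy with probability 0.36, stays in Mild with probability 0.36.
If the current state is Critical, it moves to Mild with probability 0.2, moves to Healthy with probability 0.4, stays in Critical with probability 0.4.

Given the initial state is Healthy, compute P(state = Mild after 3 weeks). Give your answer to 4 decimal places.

Propagate the distribution vector 3 weeks from Healthy.
After 0 weeks: (1.0000, 0.0000, 0.0000)
After 1 week: (0.4000, 0.3600, 0.2400)
After 2 weeks: (0.3856, 0.3216, 0.2928)
After 3 weeks: (0.3871, 0.3132, 0.2997)
P(in Mild after 3 weeks) = 0.3132

0.3132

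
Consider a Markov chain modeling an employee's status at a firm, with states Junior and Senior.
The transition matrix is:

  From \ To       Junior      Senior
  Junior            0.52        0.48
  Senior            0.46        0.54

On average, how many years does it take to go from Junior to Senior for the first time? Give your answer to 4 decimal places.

2.0833

Let t(s) be the expected number of years to first reach Senior from state s, with t(Senior) = 0. Conditioning on the first year:
t(Junior) = 1 + 0.52·t(Junior)
Solving: t(Junior) = 2.0833.
Expected years from Junior to Senior: 2.0833.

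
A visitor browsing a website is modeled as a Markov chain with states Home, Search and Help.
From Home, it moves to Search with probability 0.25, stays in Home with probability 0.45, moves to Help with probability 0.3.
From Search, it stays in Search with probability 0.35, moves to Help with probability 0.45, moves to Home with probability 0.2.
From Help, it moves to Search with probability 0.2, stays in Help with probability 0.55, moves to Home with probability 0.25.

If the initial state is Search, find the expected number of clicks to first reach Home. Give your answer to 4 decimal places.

4.4444

Let t(s) be the expected number of clicks to first reach Home from state s, with t(Home) = 0. Conditioning on the first click:
t(Search) = 1 + 0.35·t(Search) + 0.45·t(Help)
t(Help) = 1 + 0.2·t(Search) + 0.55·t(Help)
Solving: t(Search) = 4.4444, t(Help) = 4.1975.
Expected clicks from Search to Home: 4.4444.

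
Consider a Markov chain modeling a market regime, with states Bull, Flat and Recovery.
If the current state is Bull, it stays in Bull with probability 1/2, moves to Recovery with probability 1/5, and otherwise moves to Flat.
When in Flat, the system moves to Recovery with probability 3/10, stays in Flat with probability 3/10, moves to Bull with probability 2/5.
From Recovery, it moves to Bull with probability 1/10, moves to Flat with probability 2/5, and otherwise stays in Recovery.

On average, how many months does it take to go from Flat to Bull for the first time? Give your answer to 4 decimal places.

3.4783

Let t(s) be the expected number of months to first reach Bull from state s, with t(Bull) = 0. Conditioning on the first month:
t(Flat) = 1 + 0.3·t(Flat) + 0.3·t(Recovery)
t(Recovery) = 1 + 0.4·t(Flat) + 0.5·t(Recovery)
Solving: t(Flat) = 3.4783, t(Recovery) = 4.7826.
Expected months from Flat to Bull: 3.4783.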